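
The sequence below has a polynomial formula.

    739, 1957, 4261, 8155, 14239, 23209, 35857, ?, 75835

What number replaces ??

53071

Using the first 7 terms:
First differences: 1218  2304  3894  6084  8970  12648
Second differences: 1086  1590  2190  2886  3678
Third differences: 504  600  696  792
Fourth differences: 96  96  96
Constant fourth difference = 96.
Extend forward: 792 + 96 = 888;  3678 + 888 = 4566;  12648 + 4566 = 17214;  35857 + 17214 = 53071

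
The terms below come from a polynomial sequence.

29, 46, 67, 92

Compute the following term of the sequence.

Δ: 17, 21, 25
Δ²: 4, 4
Constant second difference = 4, so extend:
25 + 4 = 29;  92 + 29 = 121

121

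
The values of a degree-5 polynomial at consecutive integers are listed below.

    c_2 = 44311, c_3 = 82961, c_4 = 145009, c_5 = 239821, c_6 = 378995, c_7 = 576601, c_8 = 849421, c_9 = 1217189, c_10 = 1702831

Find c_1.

First differences: 38650, 62048, 94812, 139174, 197606, 272820, 367768, 485642
Second differences: 23398, 32764, 44362, 58432, 75214, 94948, 117874
Third differences: 9366, 11598, 14070, 16782, 19734, 22926
Fourth differences: 2232, 2472, 2712, 2952, 3192
Fifth differences: 240, 240, 240, 240
The fifth differences are constant at 240.
Work back: 2232 − 240 = 1992;  9366 − 1992 = 7374;  23398 − 7374 = 16024;  38650 − 16024 = 22626;  44311 − 22626 = 21685

21685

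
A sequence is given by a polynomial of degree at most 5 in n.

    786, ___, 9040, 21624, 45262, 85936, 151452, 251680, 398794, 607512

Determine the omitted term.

3112

Using the last 8 terms:
D1: 12584, 23638, 40674, 65516, 100228, 147114, 208718
D2: 11054, 17036, 24842, 34712, 46886, 61604
D3: 5982, 7806, 9870, 12174, 14718
D4: 1824, 2064, 2304, 2544
D5: 240, 240, 240
Constant fifth difference = 240.
Extend backward: 1824 − 240 = 1584;  5982 − 1584 = 4398;  11054 − 4398 = 6656;  12584 − 6656 = 5928;  9040 − 5928 = 3112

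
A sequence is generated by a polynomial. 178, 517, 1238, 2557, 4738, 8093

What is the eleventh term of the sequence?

56758

339 , 721 , 1319 , 2181 , 3355
382 , 598 , 862 , 1174
216 , 264 , 312
48 , 48
The fourth differences are constant (48).
312 + 48 = 360;  1174 + 360 = 1534;  3355 + 1534 = 4889;  8093 + 4889 = 12982
360 + 48 = 408;  1534 + 408 = 1942;  4889 + 1942 = 6831;  12982 + 6831 = 19813
408 + 48 = 456;  1942 + 456 = 2398;  6831 + 2398 = 9229;  19813 + 9229 = 29042
456 + 48 = 504;  2398 + 504 = 2902;  9229 + 2902 = 12131;  29042 + 12131 = 41173
504 + 48 = 552;  2902 + 552 = 3454;  12131 + 3454 = 15585;  41173 + 15585 = 56758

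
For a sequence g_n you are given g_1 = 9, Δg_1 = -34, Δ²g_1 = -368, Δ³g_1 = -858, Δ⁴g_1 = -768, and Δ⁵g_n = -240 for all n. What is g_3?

-427

Build the table forward from the leading diagonal:
D5: -240, -240, -240
D4: -768, -1008, -1248
D3: -858, -1626, -2634
D2: -368, -1226, -2852
D1: -34, -402, -1628
g: 9, -25, -427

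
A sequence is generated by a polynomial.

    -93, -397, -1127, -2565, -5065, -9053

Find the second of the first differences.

Δ: -304, -730, -1438, -2500, -3988
Δ²: -426, -708, -1062, -1488
Δ³: -282, -354, -426
Δ⁴: -72, -72

-730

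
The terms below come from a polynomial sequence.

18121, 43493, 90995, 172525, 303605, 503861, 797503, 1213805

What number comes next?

D1: 25372 , 47502 , 81530 , 131080 , 200256 , 293642 , 416302
D2: 22130 , 34028 , 49550 , 69176 , 93386 , 122660
D3: 11898 , 15522 , 19626 , 24210 , 29274
D4: 3624 , 4104 , 4584 , 5064
D5: 480 , 480 , 480
Fifth differences constant at 480.
5064 + 480 = 5544;  29274 + 5544 = 34818;  122660 + 34818 = 157478;  416302 + 157478 = 573780;  1213805 + 573780 = 1787585

1787585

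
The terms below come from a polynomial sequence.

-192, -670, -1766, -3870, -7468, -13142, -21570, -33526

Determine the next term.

-49880

Δ: -478, -1096, -2104, -3598, -5674, -8428, -11956
Δ²: -618, -1008, -1494, -2076, -2754, -3528
Δ³: -390, -486, -582, -678, -774
Δ⁴: -96, -96, -96, -96
The fourth differences are constant (-96).
-774 − 96 = -870;  -3528 − 870 = -4398;  -11956 − 4398 = -16354;  -33526 − 16354 = -49880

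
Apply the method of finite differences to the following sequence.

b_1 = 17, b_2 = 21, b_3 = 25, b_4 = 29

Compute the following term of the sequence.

33

4 , 4 , 4
First differences constant at 4.
29 + 4 = 33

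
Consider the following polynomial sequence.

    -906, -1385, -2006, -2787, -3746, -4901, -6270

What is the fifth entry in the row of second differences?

-214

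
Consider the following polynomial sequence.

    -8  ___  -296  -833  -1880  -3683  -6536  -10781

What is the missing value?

-71

Using the last 6 terms:
Δ: -537, -1047, -1803, -2853, -4245
Δ²: -510, -756, -1050, -1392
Δ³: -246, -294, -342
Δ⁴: -48, -48
Constant fourth difference = -48.
Extend backward: -246 + 48 = -198;  -510 + 198 = -312;  -537 + 312 = -225;  -296 + 225 = -71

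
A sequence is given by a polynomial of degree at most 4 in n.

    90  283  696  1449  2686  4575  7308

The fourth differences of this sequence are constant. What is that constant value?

24

First differences: 193, 413, 753, 1237, 1889, 2733
Second differences: 220, 340, 484, 652, 844
Third differences: 120, 144, 168, 192
Fourth differences: 24, 24, 24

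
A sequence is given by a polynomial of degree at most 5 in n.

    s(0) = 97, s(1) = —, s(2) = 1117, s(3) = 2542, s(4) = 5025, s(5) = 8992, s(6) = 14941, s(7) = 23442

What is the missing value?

396

Using the last 6 terms:
First differences: 1425  2483  3967  5949  8501
Second differences: 1058  1484  1982  2552
Third differences: 426  498  570
Fourth differences: 72  72
Constant fourth difference = 72.
Extend backward: 426 − 72 = 354;  1058 − 354 = 704;  1425 − 704 = 721;  1117 − 721 = 396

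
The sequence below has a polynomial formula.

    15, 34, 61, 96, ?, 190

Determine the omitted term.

Using the first 4 terms:
Δ: 19  27  35
Δ²: 8  8
Constant second difference = 8.
Extend forward: 35 + 8 = 43;  96 + 43 = 139

139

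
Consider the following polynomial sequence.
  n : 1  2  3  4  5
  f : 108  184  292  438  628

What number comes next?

76, 108, 146, 190
32, 38, 44
6, 6
Constant third difference = 6, so extend:
44 + 6 = 50;  190 + 50 = 240;  628 + 240 = 868

868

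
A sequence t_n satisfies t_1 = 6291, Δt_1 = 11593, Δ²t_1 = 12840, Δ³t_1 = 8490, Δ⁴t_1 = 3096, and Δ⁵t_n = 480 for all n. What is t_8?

Build the table forward from the leading diagonal:
Fifth differences: 480  480  480  480  480  480  480  480
Fourth differences: 3096  3576  4056  4536  5016  5496  5976  6456
Third differences: 8490  11586  15162  19218  23754  28770  34266  40242
Second differences: 12840  21330  32916  48078  67296  91050  119820  154086
First differences: 11593  24433  45763  78679  126757  194053  285103  404923
t: 6291  17884  42317  88080  166759  293516  487569  772672

772672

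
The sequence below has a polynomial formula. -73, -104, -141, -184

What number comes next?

-31, -37, -43
-6, -6
Constant second difference = -6, so extend:
-43 − 6 = -49;  -184 − 49 = -233

-233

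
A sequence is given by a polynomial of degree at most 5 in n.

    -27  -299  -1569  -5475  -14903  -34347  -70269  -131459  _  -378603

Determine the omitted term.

-229395

Using the first 8 terms:
Δ: -272, -1270, -3906, -9428, -19444, -35922, -61190
Δ²: -998, -2636, -5522, -10016, -16478, -25268
Δ³: -1638, -2886, -4494, -6462, -8790
Δ⁴: -1248, -1608, -1968, -2328
Δ⁵: -360, -360, -360
Constant fifth difference = -360.
Extend forward: -2328 − 360 = -2688;  -8790 − 2688 = -11478;  -25268 − 11478 = -36746;  -61190 − 36746 = -97936;  -131459 − 97936 = -229395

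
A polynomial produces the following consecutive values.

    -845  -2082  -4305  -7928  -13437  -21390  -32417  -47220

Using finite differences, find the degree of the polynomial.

First differences: -1237, -2223, -3623, -5509, -7953, -11027, -14803
Second differences: -986, -1400, -1886, -2444, -3074, -3776
Third differences: -414, -486, -558, -630, -702
Fourth differences: -72, -72, -72, -72
The fourth differences are constant, so the polynomial has degree 4.

4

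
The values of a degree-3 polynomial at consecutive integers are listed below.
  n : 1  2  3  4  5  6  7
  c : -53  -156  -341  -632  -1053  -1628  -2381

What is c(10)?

Δ: -103, -185, -291, -421, -575, -753
Δ²: -82, -106, -130, -154, -178
Δ³: -24, -24, -24, -24
The third differences are constant (-24).
-178 − 24 = -202;  -753 − 202 = -955;  -2381 − 955 = -3336
-202 − 24 = -226;  -955 − 226 = -1181;  -3336 − 1181 = -4517
-226 − 24 = -250;  -1181 − 250 = -1431;  -4517 − 1431 = -5948

-5948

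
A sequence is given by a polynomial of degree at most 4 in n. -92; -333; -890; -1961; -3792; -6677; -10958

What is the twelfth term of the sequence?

-241  -557  -1071  -1831  -2885  -4281
-316  -514  -760  -1054  -1396
-198  -246  -294  -342
-48  -48  -48
Constant fourth difference = -48, so extend:
-342 − 48 = -390;  -1396 − 390 = -1786;  -4281 − 1786 = -6067;  -10958 − 6067 = -17025
-390 − 48 = -438;  -1786 − 438 = -2224;  -6067 − 2224 = -8291;  -17025 − 8291 = -25316
-438 − 48 = -486;  -2224 − 486 = -2710;  -8291 − 2710 = -11001;  -25316 − 11001 = -36317
-486 − 48 = -534;  -2710 − 534 = -3244;  -11001 − 3244 = -14245;  -36317 − 14245 = -50562
-534 − 48 = -582;  -3244 − 582 = -3826;  -14245 − 3826 = -18071;  -50562 − 18071 = -68633

-68633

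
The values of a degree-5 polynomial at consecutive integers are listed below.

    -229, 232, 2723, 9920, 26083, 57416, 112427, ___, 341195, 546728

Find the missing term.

Using the first 7 terms:
461, 2491, 7197, 16163, 31333, 55011
2030, 4706, 8966, 15170, 23678
2676, 4260, 6204, 8508
1584, 1944, 2304
360, 360
Constant fifth difference = 360.
Extend forward: 2304 + 360 = 2664;  8508 + 2664 = 11172;  23678 + 11172 = 34850;  55011 + 34850 = 89861;  112427 + 89861 = 202288

202288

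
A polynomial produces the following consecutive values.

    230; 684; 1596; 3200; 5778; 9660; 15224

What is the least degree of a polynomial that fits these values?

4

D1: 454, 912, 1604, 2578, 3882, 5564
D2: 458, 692, 974, 1304, 1682
D3: 234, 282, 330, 378
D4: 48, 48, 48
The fourth differences are constant, so the polynomial has degree 4.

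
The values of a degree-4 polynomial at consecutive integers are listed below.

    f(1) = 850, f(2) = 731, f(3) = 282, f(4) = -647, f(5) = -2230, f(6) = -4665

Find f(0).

D1: -119, -449, -929, -1583, -2435
D2: -330, -480, -654, -852
D3: -150, -174, -198
D4: -24, -24
The fourth differences are constant at -24.
Work back: -150 + 24 = -126;  -330 + 126 = -204;  -119 + 204 = 85;  850 − 85 = 765

765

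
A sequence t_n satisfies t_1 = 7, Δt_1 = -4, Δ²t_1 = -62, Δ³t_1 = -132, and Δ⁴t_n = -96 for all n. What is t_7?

-5027

Build the table forward from the leading diagonal:
D4: -96, -96, -96, -96, -96, -96, -96
D3: -132, -228, -324, -420, -516, -612, -708
D2: -62, -194, -422, -746, -1166, -1682, -2294
D1: -4, -66, -260, -682, -1428, -2594, -4276
t: 7, 3, -63, -323, -1005, -2433, -5027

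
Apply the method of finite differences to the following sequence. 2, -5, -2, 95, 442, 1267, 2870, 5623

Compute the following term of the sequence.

First differences: -7  3  97  347  825  1603  2753
Second differences: 10  94  250  478  778  1150
Third differences: 84  156  228  300  372
Fourth differences: 72  72  72  72
Fourth differences constant at 72.
372 + 72 = 444;  1150 + 444 = 1594;  2753 + 1594 = 4347;  5623 + 4347 = 9970

9970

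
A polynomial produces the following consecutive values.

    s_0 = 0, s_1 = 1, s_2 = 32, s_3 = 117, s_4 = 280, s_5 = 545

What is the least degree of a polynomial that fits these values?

3

1, 31, 85, 163, 265
30, 54, 78, 102
24, 24, 24
The third differences are constant, so the polynomial has degree 3.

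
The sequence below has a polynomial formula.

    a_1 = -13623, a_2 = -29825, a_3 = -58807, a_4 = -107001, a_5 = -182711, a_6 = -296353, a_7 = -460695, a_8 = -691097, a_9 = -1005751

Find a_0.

Δ: -16202, -28982, -48194, -75710, -113642, -164342, -230402, -314654
Δ²: -12780, -19212, -27516, -37932, -50700, -66060, -84252
Δ³: -6432, -8304, -10416, -12768, -15360, -18192
Δ⁴: -1872, -2112, -2352, -2592, -2832
Δ⁵: -240, -240, -240, -240
The fifth differences are constant at -240.
Work back: -1872 + 240 = -1632;  -6432 + 1632 = -4800;  -12780 + 4800 = -7980;  -16202 + 7980 = -8222;  -13623 + 8222 = -5401

-5401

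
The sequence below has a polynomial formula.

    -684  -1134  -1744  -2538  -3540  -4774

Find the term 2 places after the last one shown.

-8034

-450, -610, -794, -1002, -1234
-160, -184, -208, -232
-24, -24, -24
The third differences are constant (-24).
-232 − 24 = -256;  -1234 − 256 = -1490;  -4774 − 1490 = -6264
-256 − 24 = -280;  -1490 − 280 = -1770;  -6264 − 1770 = -8034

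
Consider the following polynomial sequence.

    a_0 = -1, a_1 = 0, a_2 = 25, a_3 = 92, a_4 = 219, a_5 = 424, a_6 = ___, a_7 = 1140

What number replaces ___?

725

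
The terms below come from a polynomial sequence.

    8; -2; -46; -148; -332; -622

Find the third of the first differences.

-102

First differences: -10, -44, -102, -184, -290
Second differences: -34, -58, -82, -106
Third differences: -24, -24, -24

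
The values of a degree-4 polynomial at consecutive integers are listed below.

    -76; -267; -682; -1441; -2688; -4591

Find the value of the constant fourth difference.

-24

First differences: -191, -415, -759, -1247, -1903
Second differences: -224, -344, -488, -656
Third differences: -120, -144, -168
Fourth differences: -24, -24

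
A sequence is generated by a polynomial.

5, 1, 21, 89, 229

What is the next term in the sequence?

465

Δ: -4 , 20 , 68 , 140
Δ²: 24 , 48 , 72
Δ³: 24 , 24
Constant third difference = 24, so extend:
72 + 24 = 96;  140 + 96 = 236;  229 + 236 = 465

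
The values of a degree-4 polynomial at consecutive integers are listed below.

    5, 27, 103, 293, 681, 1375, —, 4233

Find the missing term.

2507

Using the first 6 terms:
Δ: 22  76  190  388  694
Δ²: 54  114  198  306
Δ³: 60  84  108
Δ⁴: 24  24
Constant fourth difference = 24.
Extend forward: 108 + 24 = 132;  306 + 132 = 438;  694 + 438 = 1132;  1375 + 1132 = 2507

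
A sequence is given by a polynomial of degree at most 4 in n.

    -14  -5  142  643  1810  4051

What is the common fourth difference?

Δ: 9, 147, 501, 1167, 2241
Δ²: 138, 354, 666, 1074
Δ³: 216, 312, 408
Δ⁴: 96, 96

96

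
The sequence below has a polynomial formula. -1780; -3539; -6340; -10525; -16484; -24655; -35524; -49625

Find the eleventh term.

-117380

D1: -1759, -2801, -4185, -5959, -8171, -10869, -14101
D2: -1042, -1384, -1774, -2212, -2698, -3232
D3: -342, -390, -438, -486, -534
D4: -48, -48, -48, -48
Fourth differences constant at -48.
-534 − 48 = -582;  -3232 − 582 = -3814;  -14101 − 3814 = -17915;  -49625 − 17915 = -67540
-582 − 48 = -630;  -3814 − 630 = -4444;  -17915 − 4444 = -22359;  -67540 − 22359 = -89899
-630 − 48 = -678;  -4444 − 678 = -5122;  -22359 − 5122 = -27481;  -89899 − 27481 = -117380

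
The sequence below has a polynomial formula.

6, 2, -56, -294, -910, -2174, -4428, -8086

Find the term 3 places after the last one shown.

D1: -4 , -58 , -238 , -616 , -1264 , -2254 , -3658
D2: -54 , -180 , -378 , -648 , -990 , -1404
D3: -126 , -198 , -270 , -342 , -414
D4: -72 , -72 , -72 , -72
The fourth differences are constant (-72).
-414 − 72 = -486;  -1404 − 486 = -1890;  -3658 − 1890 = -5548;  -8086 − 5548 = -13634
-486 − 72 = -558;  -1890 − 558 = -2448;  -5548 − 2448 = -7996;  -13634 − 7996 = -21630
-558 − 72 = -630;  -2448 − 630 = -3078;  -7996 − 3078 = -11074;  -21630 − 11074 = -32704

-32704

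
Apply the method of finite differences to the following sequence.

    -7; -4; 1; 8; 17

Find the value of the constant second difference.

Δ: 3, 5, 7, 9
Δ²: 2, 2, 2

2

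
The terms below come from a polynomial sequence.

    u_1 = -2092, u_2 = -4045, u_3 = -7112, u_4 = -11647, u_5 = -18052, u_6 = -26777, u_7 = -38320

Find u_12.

-159095

-1953  -3067  -4535  -6405  -8725  -11543
-1114  -1468  -1870  -2320  -2818
-354  -402  -450  -498
-48  -48  -48
The fourth differences are constant (-48).
-498 − 48 = -546;  -2818 − 546 = -3364;  -11543 − 3364 = -14907;  -38320 − 14907 = -53227
-546 − 48 = -594;  -3364 − 594 = -3958;  -14907 − 3958 = -18865;  -53227 − 18865 = -72092
-594 − 48 = -642;  -3958 − 642 = -4600;  -18865 − 4600 = -23465;  -72092 − 23465 = -95557
-642 − 48 = -690;  -4600 − 690 = -5290;  -23465 − 5290 = -28755;  -95557 − 28755 = -124312
-690 − 48 = -738;  -5290 − 738 = -6028;  -28755 − 6028 = -34783;  -124312 − 34783 = -159095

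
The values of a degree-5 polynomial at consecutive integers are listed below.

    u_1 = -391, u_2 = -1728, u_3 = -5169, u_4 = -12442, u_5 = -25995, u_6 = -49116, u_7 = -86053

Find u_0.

-30

-1337  -3441  -7273  -13553  -23121  -36937
-2104  -3832  -6280  -9568  -13816
-1728  -2448  -3288  -4248
-720  -840  -960
-120  -120
The fifth differences are constant at -120.
Work back: -720 + 120 = -600;  -1728 + 600 = -1128;  -2104 + 1128 = -976;  -1337 + 976 = -361;  -391 + 361 = -30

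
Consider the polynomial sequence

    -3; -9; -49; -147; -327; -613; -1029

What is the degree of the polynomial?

Δ: -6, -40, -98, -180, -286, -416
Δ²: -34, -58, -82, -106, -130
Δ³: -24, -24, -24, -24
The third differences are constant, so the polynomial has degree 3.

3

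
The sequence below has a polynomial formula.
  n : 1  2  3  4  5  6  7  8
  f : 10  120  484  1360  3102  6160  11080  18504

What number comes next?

110  364  876  1742  3058  4920  7424
254  512  866  1316  1862  2504
258  354  450  546  642
96  96  96  96
Constant fourth difference = 96, so extend:
642 + 96 = 738;  2504 + 738 = 3242;  7424 + 3242 = 10666;  18504 + 10666 = 29170

29170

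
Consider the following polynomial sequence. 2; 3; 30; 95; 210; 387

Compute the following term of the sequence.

Δ: 1  27  65  115  177
Δ²: 26  38  50  62
Δ³: 12  12  12
The third differences are constant (12).
62 + 12 = 74;  177 + 74 = 251;  387 + 251 = 638

638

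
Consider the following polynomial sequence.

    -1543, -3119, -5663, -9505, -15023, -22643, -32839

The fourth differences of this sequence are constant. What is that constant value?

First differences: -1576, -2544, -3842, -5518, -7620, -10196
Second differences: -968, -1298, -1676, -2102, -2576
Third differences: -330, -378, -426, -474
Fourth differences: -48, -48, -48

-48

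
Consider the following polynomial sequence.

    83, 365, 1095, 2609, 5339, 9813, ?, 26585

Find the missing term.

16655

Using the first 6 terms:
First differences: 282  730  1514  2730  4474
Second differences: 448  784  1216  1744
Third differences: 336  432  528
Fourth differences: 96  96
Constant fourth difference = 96.
Extend forward: 528 + 96 = 624;  1744 + 624 = 2368;  4474 + 2368 = 6842;  9813 + 6842 = 16655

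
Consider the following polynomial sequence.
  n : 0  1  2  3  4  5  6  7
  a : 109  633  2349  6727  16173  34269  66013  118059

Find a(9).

319393

First differences: 524 , 1716 , 4378 , 9446 , 18096 , 31744 , 52046
Second differences: 1192 , 2662 , 5068 , 8650 , 13648 , 20302
Third differences: 1470 , 2406 , 3582 , 4998 , 6654
Fourth differences: 936 , 1176 , 1416 , 1656
Fifth differences: 240 , 240 , 240
Constant fifth difference = 240, so extend:
1656 + 240 = 1896;  6654 + 1896 = 8550;  20302 + 8550 = 28852;  52046 + 28852 = 80898;  118059 + 80898 = 198957
1896 + 240 = 2136;  8550 + 2136 = 10686;  28852 + 10686 = 39538;  80898 + 39538 = 120436;  198957 + 120436 = 319393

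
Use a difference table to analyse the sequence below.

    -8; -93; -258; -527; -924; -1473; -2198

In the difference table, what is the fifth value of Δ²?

D1: -85, -165, -269, -397, -549, -725
D2: -80, -104, -128, -152, -176
D3: -24, -24, -24, -24

-176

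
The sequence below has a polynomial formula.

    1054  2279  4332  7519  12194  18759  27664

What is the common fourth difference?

First differences: 1225, 2053, 3187, 4675, 6565, 8905
Second differences: 828, 1134, 1488, 1890, 2340
Third differences: 306, 354, 402, 450
Fourth differences: 48, 48, 48

48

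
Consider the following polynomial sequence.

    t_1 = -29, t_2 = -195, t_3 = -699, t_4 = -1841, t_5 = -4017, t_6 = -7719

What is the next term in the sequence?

-13535

-166 , -504 , -1142 , -2176 , -3702
-338 , -638 , -1034 , -1526
-300 , -396 , -492
-96 , -96
Constant fourth difference = -96, so extend:
-492 − 96 = -588;  -1526 − 588 = -2114;  -3702 − 2114 = -5816;  -7719 − 5816 = -13535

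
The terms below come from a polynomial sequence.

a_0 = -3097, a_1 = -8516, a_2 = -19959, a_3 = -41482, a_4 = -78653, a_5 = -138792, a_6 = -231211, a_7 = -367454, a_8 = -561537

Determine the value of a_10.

-5419  -11443  -21523  -37171  -60139  -92419  -136243  -194083
-6024  -10080  -15648  -22968  -32280  -43824  -57840
-4056  -5568  -7320  -9312  -11544  -14016
-1512  -1752  -1992  -2232  -2472
-240  -240  -240  -240
The fifth differences are constant (-240).
-2472 − 240 = -2712;  -14016 − 2712 = -16728;  -57840 − 16728 = -74568;  -194083 − 74568 = -268651;  -561537 − 268651 = -830188
-2712 − 240 = -2952;  -16728 − 2952 = -19680;  -74568 − 19680 = -94248;  -268651 − 94248 = -362899;  -830188 − 362899 = -1193087

-1193087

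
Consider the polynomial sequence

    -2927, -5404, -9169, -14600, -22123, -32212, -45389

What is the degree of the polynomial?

4

-2477, -3765, -5431, -7523, -10089, -13177
-1288, -1666, -2092, -2566, -3088
-378, -426, -474, -522
-48, -48, -48
The fourth differences are constant, so the polynomial has degree 4.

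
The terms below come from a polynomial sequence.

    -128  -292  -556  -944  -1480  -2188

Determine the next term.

-164, -264, -388, -536, -708
-100, -124, -148, -172
-24, -24, -24
Constant third difference = -24, so extend:
-172 − 24 = -196;  -708 − 196 = -904;  -2188 − 904 = -3092

-3092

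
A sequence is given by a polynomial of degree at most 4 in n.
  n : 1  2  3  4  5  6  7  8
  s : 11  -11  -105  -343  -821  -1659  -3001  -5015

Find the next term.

-7893

-22  -94  -238  -478  -838  -1342  -2014
-72  -144  -240  -360  -504  -672
-72  -96  -120  -144  -168
-24  -24  -24  -24
The fourth differences are constant (-24).
-168 − 24 = -192;  -672 − 192 = -864;  -2014 − 864 = -2878;  -5015 − 2878 = -7893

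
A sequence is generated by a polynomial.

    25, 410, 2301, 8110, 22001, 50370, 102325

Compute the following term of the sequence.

190166

385  1891  5809  13891  28369  51955
1506  3918  8082  14478  23586
2412  4164  6396  9108
1752  2232  2712
480  480
Fifth differences constant at 480.
2712 + 480 = 3192;  9108 + 3192 = 12300;  23586 + 12300 = 35886;  51955 + 35886 = 87841;  102325 + 87841 = 190166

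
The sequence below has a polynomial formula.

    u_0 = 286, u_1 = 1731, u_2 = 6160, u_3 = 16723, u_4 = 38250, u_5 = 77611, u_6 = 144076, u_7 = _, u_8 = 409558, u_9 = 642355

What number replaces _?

249675

Using the first 7 terms:
Δ: 1445  4429  10563  21527  39361  66465
Δ²: 2984  6134  10964  17834  27104
Δ³: 3150  4830  6870  9270
Δ⁴: 1680  2040  2400
Δ⁵: 360  360
Constant fifth difference = 360.
Extend forward: 2400 + 360 = 2760;  9270 + 2760 = 12030;  27104 + 12030 = 39134;  66465 + 39134 = 105599;  144076 + 105599 = 249675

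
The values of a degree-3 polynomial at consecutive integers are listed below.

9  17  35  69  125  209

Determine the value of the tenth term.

945

8, 18, 34, 56, 84
10, 16, 22, 28
6, 6, 6
Constant third difference = 6, so extend:
28 + 6 = 34;  84 + 34 = 118;  209 + 118 = 327
34 + 6 = 40;  118 + 40 = 158;  327 + 158 = 485
40 + 6 = 46;  158 + 46 = 204;  485 + 204 = 689
46 + 6 = 52;  204 + 52 = 256;  689 + 256 = 945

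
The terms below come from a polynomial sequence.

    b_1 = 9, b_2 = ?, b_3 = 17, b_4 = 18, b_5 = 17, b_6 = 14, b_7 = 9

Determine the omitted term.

14

Using the last 5 terms:
D1: 1, -1, -3, -5
D2: -2, -2, -2
Constant second difference = -2.
Extend backward: 1 + 2 = 3;  17 − 3 = 14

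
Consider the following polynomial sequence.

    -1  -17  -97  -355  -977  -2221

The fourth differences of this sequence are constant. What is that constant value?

-72

First differences: -16, -80, -258, -622, -1244
Second differences: -64, -178, -364, -622
Third differences: -114, -186, -258
Fourth differences: -72, -72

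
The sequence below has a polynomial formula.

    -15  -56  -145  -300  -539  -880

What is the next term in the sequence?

-1341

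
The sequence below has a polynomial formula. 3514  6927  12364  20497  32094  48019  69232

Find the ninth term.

First differences: 3413, 5437, 8133, 11597, 15925, 21213
Second differences: 2024, 2696, 3464, 4328, 5288
Third differences: 672, 768, 864, 960
Fourth differences: 96, 96, 96
Fourth differences constant at 96.
960 + 96 = 1056;  5288 + 1056 = 6344;  21213 + 6344 = 27557;  69232 + 27557 = 96789
1056 + 96 = 1152;  6344 + 1152 = 7496;  27557 + 7496 = 35053;  96789 + 35053 = 131842

131842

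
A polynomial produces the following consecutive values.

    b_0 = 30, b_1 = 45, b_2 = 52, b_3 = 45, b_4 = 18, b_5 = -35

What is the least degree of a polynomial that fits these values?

3

Δ: 15, 7, -7, -27, -53
Δ²: -8, -14, -20, -26
Δ³: -6, -6, -6
The third differences are constant, so the polynomial has degree 3.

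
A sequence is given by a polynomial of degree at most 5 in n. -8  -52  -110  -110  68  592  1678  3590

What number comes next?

6640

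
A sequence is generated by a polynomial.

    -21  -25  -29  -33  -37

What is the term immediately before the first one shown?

-17

First differences: -4, -4, -4, -4
The first differences are constant at -4.
Work back: -21 + 4 = -17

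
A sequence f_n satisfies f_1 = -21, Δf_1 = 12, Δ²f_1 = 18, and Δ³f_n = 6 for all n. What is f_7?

441

Build the table forward from the leading diagonal:
Third differences: 6, 6, 6, 6, 6, 6, 6
Second differences: 18, 24, 30, 36, 42, 48, 54
First differences: 12, 30, 54, 84, 120, 162, 210
f: -21, -9, 21, 75, 159, 279, 441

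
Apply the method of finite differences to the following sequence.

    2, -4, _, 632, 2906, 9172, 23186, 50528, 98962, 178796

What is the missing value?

Using the last 7 terms:
D1: 2274, 6266, 14014, 27342, 48434, 79834
D2: 3992, 7748, 13328, 21092, 31400
D3: 3756, 5580, 7764, 10308
D4: 1824, 2184, 2544
D5: 360, 360
Constant fifth difference = 360.
Extend backward: 1824 − 360 = 1464;  3756 − 1464 = 2292;  3992 − 2292 = 1700;  2274 − 1700 = 574;  632 − 574 = 58

58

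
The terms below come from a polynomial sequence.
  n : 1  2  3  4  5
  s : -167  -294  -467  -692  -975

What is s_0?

-80

Δ: -127  -173  -225  -283
Δ²: -46  -52  -58
Δ³: -6  -6
The third differences are constant at -6.
Work back: -46 + 6 = -40;  -127 + 40 = -87;  -167 + 87 = -80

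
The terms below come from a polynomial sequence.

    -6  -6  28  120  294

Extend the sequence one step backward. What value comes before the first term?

Δ: 0, 34, 92, 174
Δ²: 34, 58, 82
Δ³: 24, 24
The third differences are constant at 24.
Work back: 34 − 24 = 10;  0 − 10 = -10;  -6 + 10 = 4

4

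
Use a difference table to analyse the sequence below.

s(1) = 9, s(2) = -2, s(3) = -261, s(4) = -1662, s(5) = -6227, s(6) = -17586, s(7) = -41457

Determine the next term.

-86126

D1: -11, -259, -1401, -4565, -11359, -23871
D2: -248, -1142, -3164, -6794, -12512
D3: -894, -2022, -3630, -5718
D4: -1128, -1608, -2088
D5: -480, -480
Constant fifth difference = -480, so extend:
-2088 − 480 = -2568;  -5718 − 2568 = -8286;  -12512 − 8286 = -20798;  -23871 − 20798 = -44669;  -41457 − 44669 = -86126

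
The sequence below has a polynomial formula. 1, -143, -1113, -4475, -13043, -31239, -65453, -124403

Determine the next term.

First differences: -144, -970, -3362, -8568, -18196, -34214, -58950
Second differences: -826, -2392, -5206, -9628, -16018, -24736
Third differences: -1566, -2814, -4422, -6390, -8718
Fourth differences: -1248, -1608, -1968, -2328
Fifth differences: -360, -360, -360
Constant fifth difference = -360, so extend:
-2328 − 360 = -2688;  -8718 − 2688 = -11406;  -24736 − 11406 = -36142;  -58950 − 36142 = -95092;  -124403 − 95092 = -219495

-219495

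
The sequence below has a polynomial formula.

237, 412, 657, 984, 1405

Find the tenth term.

Δ: 175 , 245 , 327 , 421
Δ²: 70 , 82 , 94
Δ³: 12 , 12
The third differences are constant (12).
94 + 12 = 106;  421 + 106 = 527;  1405 + 527 = 1932
106 + 12 = 118;  527 + 118 = 645;  1932 + 645 = 2577
118 + 12 = 130;  645 + 130 = 775;  2577 + 775 = 3352
130 + 12 = 142;  775 + 142 = 917;  3352 + 917 = 4269
142 + 12 = 154;  917 + 154 = 1071;  4269 + 1071 = 5340

5340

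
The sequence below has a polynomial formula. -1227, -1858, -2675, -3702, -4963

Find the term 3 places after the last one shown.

-631, -817, -1027, -1261
-186, -210, -234
-24, -24
The third differences are constant (-24).
-234 − 24 = -258;  -1261 − 258 = -1519;  -4963 − 1519 = -6482
-258 − 24 = -282;  -1519 − 282 = -1801;  -6482 − 1801 = -8283
-282 − 24 = -306;  -1801 − 306 = -2107;  -8283 − 2107 = -10390

-10390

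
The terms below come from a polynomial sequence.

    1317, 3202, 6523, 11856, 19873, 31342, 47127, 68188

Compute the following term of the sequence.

D1: 1885 , 3321 , 5333 , 8017 , 11469 , 15785 , 21061
D2: 1436 , 2012 , 2684 , 3452 , 4316 , 5276
D3: 576 , 672 , 768 , 864 , 960
D4: 96 , 96 , 96 , 96
Constant fourth difference = 96, so extend:
960 + 96 = 1056;  5276 + 1056 = 6332;  21061 + 6332 = 27393;  68188 + 27393 = 95581

95581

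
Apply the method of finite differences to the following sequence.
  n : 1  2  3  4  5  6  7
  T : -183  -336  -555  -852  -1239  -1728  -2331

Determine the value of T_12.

D1: -153, -219, -297, -387, -489, -603
D2: -66, -78, -90, -102, -114
D3: -12, -12, -12, -12
The third differences are constant (-12).
-114 − 12 = -126;  -603 − 126 = -729;  -2331 − 729 = -3060
-126 − 12 = -138;  -729 − 138 = -867;  -3060 − 867 = -3927
-138 − 12 = -150;  -867 − 150 = -1017;  -3927 − 1017 = -4944
-150 − 12 = -162;  -1017 − 162 = -1179;  -4944 − 1179 = -6123
-162 − 12 = -174;  -1179 − 174 = -1353;  -6123 − 1353 = -7476

-7476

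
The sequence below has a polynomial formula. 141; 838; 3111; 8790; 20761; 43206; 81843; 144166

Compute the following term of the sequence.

239685

697  2273  5679  11971  22445  38637  62323
1576  3406  6292  10474  16192  23686
1830  2886  4182  5718  7494
1056  1296  1536  1776
240  240  240
Constant fifth difference = 240, so extend:
1776 + 240 = 2016;  7494 + 2016 = 9510;  23686 + 9510 = 33196;  62323 + 33196 = 95519;  144166 + 95519 = 239685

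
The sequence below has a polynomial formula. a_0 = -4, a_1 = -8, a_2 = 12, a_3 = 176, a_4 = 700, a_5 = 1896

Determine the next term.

4172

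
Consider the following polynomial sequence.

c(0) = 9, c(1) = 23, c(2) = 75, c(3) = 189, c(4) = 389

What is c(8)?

First differences: 14, 52, 114, 200
Second differences: 38, 62, 86
Third differences: 24, 24
The third differences are constant (24).
86 + 24 = 110;  200 + 110 = 310;  389 + 310 = 699
110 + 24 = 134;  310 + 134 = 444;  699 + 444 = 1143
134 + 24 = 158;  444 + 158 = 602;  1143 + 602 = 1745
158 + 24 = 182;  602 + 182 = 784;  1745 + 784 = 2529

2529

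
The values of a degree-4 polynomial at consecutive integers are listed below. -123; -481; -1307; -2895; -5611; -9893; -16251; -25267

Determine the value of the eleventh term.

-75163

First differences: -358, -826, -1588, -2716, -4282, -6358, -9016
Second differences: -468, -762, -1128, -1566, -2076, -2658
Third differences: -294, -366, -438, -510, -582
Fourth differences: -72, -72, -72, -72
Constant fourth difference = -72, so extend:
-582 − 72 = -654;  -2658 − 654 = -3312;  -9016 − 3312 = -12328;  -25267 − 12328 = -37595
-654 − 72 = -726;  -3312 − 726 = -4038;  -12328 − 4038 = -16366;  -37595 − 16366 = -53961
-726 − 72 = -798;  -4038 − 798 = -4836;  -16366 − 4836 = -21202;  -53961 − 21202 = -75163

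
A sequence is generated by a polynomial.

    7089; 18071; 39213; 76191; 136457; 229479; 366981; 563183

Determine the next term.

First differences: 10982 , 21142 , 36978 , 60266 , 93022 , 137502 , 196202
Second differences: 10160 , 15836 , 23288 , 32756 , 44480 , 58700
Third differences: 5676 , 7452 , 9468 , 11724 , 14220
Fourth differences: 1776 , 2016 , 2256 , 2496
Fifth differences: 240 , 240 , 240
Fifth differences constant at 240.
2496 + 240 = 2736;  14220 + 2736 = 16956;  58700 + 16956 = 75656;  196202 + 75656 = 271858;  563183 + 271858 = 835041

835041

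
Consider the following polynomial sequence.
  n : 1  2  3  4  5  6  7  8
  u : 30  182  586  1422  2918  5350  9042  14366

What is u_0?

152  404  836  1496  2432  3692  5324
252  432  660  936  1260  1632
180  228  276  324  372
48  48  48  48
The fourth differences are constant at 48.
Work back: 180 − 48 = 132;  252 − 132 = 120;  152 − 120 = 32;  30 − 32 = -2

-2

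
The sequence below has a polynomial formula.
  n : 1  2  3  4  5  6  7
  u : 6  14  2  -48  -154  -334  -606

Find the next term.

-988

First differences: 8 , -12 , -50 , -106 , -180 , -272
Second differences: -20 , -38 , -56 , -74 , -92
Third differences: -18 , -18 , -18 , -18
Constant third difference = -18, so extend:
-92 − 18 = -110;  -272 − 110 = -382;  -606 − 382 = -988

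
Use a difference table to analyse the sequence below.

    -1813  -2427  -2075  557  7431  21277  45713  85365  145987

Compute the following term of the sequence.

Δ: -614, 352, 2632, 6874, 13846, 24436, 39652, 60622
Δ²: 966, 2280, 4242, 6972, 10590, 15216, 20970
Δ³: 1314, 1962, 2730, 3618, 4626, 5754
Δ⁴: 648, 768, 888, 1008, 1128
Δ⁵: 120, 120, 120, 120
Constant fifth difference = 120, so extend:
1128 + 120 = 1248;  5754 + 1248 = 7002;  20970 + 7002 = 27972;  60622 + 27972 = 88594;  145987 + 88594 = 234581

234581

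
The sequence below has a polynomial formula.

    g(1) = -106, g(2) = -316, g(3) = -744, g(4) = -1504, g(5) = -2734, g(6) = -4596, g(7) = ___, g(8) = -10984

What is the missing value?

Using the first 6 terms:
D1: -210  -428  -760  -1230  -1862
D2: -218  -332  -470  -632
D3: -114  -138  -162
D4: -24  -24
Constant fourth difference = -24.
Extend forward: -162 − 24 = -186;  -632 − 186 = -818;  -1862 − 818 = -2680;  -4596 − 2680 = -7276

-7276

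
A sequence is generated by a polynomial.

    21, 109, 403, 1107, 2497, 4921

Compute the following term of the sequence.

88, 294, 704, 1390, 2424
206, 410, 686, 1034
204, 276, 348
72, 72
Fourth differences constant at 72.
348 + 72 = 420;  1034 + 420 = 1454;  2424 + 1454 = 3878;  4921 + 3878 = 8799

8799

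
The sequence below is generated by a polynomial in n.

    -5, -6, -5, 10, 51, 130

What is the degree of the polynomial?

3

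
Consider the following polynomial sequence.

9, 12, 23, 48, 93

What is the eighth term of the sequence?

408

Δ: 3 , 11 , 25 , 45
Δ²: 8 , 14 , 20
Δ³: 6 , 6
Constant third difference = 6, so extend:
20 + 6 = 26;  45 + 26 = 71;  93 + 71 = 164
26 + 6 = 32;  71 + 32 = 103;  164 + 103 = 267
32 + 6 = 38;  103 + 38 = 141;  267 + 141 = 408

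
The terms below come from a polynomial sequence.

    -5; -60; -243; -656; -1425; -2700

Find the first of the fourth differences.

-24

First differences: -55, -183, -413, -769, -1275
Second differences: -128, -230, -356, -506
Third differences: -102, -126, -150
Fourth differences: -24, -24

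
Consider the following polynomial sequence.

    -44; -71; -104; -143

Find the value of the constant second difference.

-6

Δ: -27, -33, -39
Δ²: -6, -6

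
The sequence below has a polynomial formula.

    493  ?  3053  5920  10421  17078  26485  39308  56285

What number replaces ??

1370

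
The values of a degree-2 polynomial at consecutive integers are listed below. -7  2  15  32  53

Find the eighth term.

First differences: 9 , 13 , 17 , 21
Second differences: 4 , 4 , 4
The second differences are constant (4).
21 + 4 = 25;  53 + 25 = 78
25 + 4 = 29;  78 + 29 = 107
29 + 4 = 33;  107 + 33 = 140

140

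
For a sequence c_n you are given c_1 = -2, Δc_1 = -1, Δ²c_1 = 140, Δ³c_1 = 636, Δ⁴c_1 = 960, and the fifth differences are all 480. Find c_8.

68871

Build the table forward from the leading diagonal:
Δ⁵: 480, 480, 480, 480, 480, 480, 480, 480
Δ⁴: 960, 1440, 1920, 2400, 2880, 3360, 3840, 4320
Δ³: 636, 1596, 3036, 4956, 7356, 10236, 13596, 17436
Δ²: 140, 776, 2372, 5408, 10364, 17720, 27956, 41552
Δ: -1, 139, 915, 3287, 8695, 19059, 36779, 64735
c: -2, -3, 136, 1051, 4338, 13033, 32092, 68871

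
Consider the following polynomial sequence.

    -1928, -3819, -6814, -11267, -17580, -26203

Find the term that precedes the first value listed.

D1: -1891, -2995, -4453, -6313, -8623
D2: -1104, -1458, -1860, -2310
D3: -354, -402, -450
D4: -48, -48
The fourth differences are constant at -48.
Work back: -354 + 48 = -306;  -1104 + 306 = -798;  -1891 + 798 = -1093;  -1928 + 1093 = -835

-835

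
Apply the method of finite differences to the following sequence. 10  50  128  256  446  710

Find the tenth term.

2746

40, 78, 128, 190, 264
38, 50, 62, 74
12, 12, 12
Third differences constant at 12.
74 + 12 = 86;  264 + 86 = 350;  710 + 350 = 1060
86 + 12 = 98;  350 + 98 = 448;  1060 + 448 = 1508
98 + 12 = 110;  448 + 110 = 558;  1508 + 558 = 2066
110 + 12 = 122;  558 + 122 = 680;  2066 + 680 = 2746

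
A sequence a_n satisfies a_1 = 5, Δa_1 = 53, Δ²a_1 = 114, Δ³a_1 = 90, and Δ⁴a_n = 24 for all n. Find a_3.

Build the table forward from the leading diagonal:
Fourth differences: 24  24  24
Third differences: 90  114  138
Second differences: 114  204  318
First differences: 53  167  371
a: 5  58  225

225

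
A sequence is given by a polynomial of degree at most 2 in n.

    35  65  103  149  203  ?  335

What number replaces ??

Using the first 5 terms:
Δ: 30  38  46  54
Δ²: 8  8  8
Constant second difference = 8.
Extend forward: 54 + 8 = 62;  203 + 62 = 265

265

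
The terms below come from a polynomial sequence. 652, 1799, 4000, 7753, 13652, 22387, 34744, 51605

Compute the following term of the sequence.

73948

First differences: 1147 , 2201 , 3753 , 5899 , 8735 , 12357 , 16861
Second differences: 1054 , 1552 , 2146 , 2836 , 3622 , 4504
Third differences: 498 , 594 , 690 , 786 , 882
Fourth differences: 96 , 96 , 96 , 96
The fourth differences are constant (96).
882 + 96 = 978;  4504 + 978 = 5482;  16861 + 5482 = 22343;  51605 + 22343 = 73948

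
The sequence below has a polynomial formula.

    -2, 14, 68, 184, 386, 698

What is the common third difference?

D1: 16, 54, 116, 202, 312
D2: 38, 62, 86, 110
D3: 24, 24, 24

24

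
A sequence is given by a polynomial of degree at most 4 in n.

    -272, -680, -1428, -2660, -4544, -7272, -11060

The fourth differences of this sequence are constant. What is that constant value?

-24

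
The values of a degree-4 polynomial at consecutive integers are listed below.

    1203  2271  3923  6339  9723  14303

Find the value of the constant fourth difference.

24

D1: 1068, 1652, 2416, 3384, 4580
D2: 584, 764, 968, 1196
D3: 180, 204, 228
D4: 24, 24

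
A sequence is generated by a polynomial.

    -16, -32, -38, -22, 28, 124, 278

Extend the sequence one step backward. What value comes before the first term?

D1: -16, -6, 16, 50, 96, 154
D2: 10, 22, 34, 46, 58
D3: 12, 12, 12, 12
The third differences are constant at 12.
Work back: 10 − 12 = -2;  -16 + 2 = -14;  -16 + 14 = -2

-2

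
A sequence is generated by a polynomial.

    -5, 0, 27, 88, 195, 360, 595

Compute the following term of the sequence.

912

D1: 5  27  61  107  165  235
D2: 22  34  46  58  70
D3: 12  12  12  12
Constant third difference = 12, so extend:
70 + 12 = 82;  235 + 82 = 317;  595 + 317 = 912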